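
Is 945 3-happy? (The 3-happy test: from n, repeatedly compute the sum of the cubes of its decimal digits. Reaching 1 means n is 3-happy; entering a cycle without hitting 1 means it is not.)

945 → 9³ + 4³ + 5³ = 729 + 64 + 125 = 918
918 → 9³ + 1³ + 8³ = 729 + 1 + 512 = 1242
1242 → 1³ + 2³ + 4³ + 2³ = 1 + 8 + 64 + 8 = 81
81 → 8³ + 1³ = 512 + 1 = 513
513 → 5³ + 1³ + 3³ = 125 + 1 + 27 = 153
153 → 1³ + 5³ + 3³ = 1 + 125 + 27 = 153  — 153 already seen; the sequence cycles without reaching 1.

not 3-happy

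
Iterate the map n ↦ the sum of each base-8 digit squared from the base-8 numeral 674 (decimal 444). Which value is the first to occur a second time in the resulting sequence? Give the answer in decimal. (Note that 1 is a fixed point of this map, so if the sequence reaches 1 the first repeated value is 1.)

20

444 = (6,7,4)_8 → 6² + 7² + 4² = 36 + 49 + 16 = 101
101 = (1,4,5)_8 → 1² + 4² + 5² = 1 + 16 + 25 = 42
42 = (5,2)_8 → 5² + 2² = 25 + 4 = 29
29 = (3,5)_8 → 3² + 5² = 9 + 25 = 34
34 = (4,2)_8 → 4² + 2² = 16 + 4 = 20
20 = (2,4)_8 → 2² + 4² = 4 + 16 = 20  — 20 already appeared earlier.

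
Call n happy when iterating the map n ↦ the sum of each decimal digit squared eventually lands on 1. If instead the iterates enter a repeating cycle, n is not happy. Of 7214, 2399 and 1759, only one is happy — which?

7214: 7214 → 70 → 49 → 97 → 130 → 10 → 1  — reaches 1 (happy)
2399: 2399 → 175 → 75 → 74 → 65 → 61 → 37 → 58 → 89 → 145 → 42 → 20 → 4 → 16 → 37  — repeats 37 (not happy)
1759: 1759 → 156 → 62 → 40 → 16 → 37 → 58 → 89 → 145 → 42 → 20 → 4 → 16  — repeats 16 (not happy)

7214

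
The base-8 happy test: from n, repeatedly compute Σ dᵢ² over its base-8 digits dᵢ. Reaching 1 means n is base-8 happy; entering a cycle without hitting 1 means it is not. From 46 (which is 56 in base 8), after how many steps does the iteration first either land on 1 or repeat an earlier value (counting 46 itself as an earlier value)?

46 = (5,6)_8 → 61
61 = (7,5)_8 → 74
74 = (1,1,2)_8 → 6
6 = (6)_8 → 36
36 = (4,4)_8 → 32
32 = (4,0)_8 → 16
16 = (2,0)_8 → 4
4 = (4)_8 → 16  — 16 repeats.
That took 8 steps.

8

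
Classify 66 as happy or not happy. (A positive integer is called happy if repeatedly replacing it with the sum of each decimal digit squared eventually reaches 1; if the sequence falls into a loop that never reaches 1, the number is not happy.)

not happy

66 → 6² + 6² = 36 + 36 = 72
72 → 7² + 2² = 49 + 4 = 53
53 → 5² + 3² = 25 + 9 = 34
34 → 3² + 4² = 9 + 16 = 25
25 → 2² + 5² = 4 + 25 = 29
29 → 2² + 9² = 4 + 81 = 85
85 → 8² + 5² = 64 + 25 = 89
89 → 8² + 9² = 64 + 81 = 145
145 → 1² + 4² + 5² = 1 + 16 + 25 = 42
42 → 4² + 2² = 16 + 4 = 20
20 → 2² + 0² = 4 + 0 = 4
4 → 4² = 16
16 → 1² + 6² = 1 + 36 = 37
37 → 3² + 7² = 9 + 49 = 58
58 → 5² + 8² = 25 + 64 = 89  — 89 already seen; the sequence cycles without reaching 1.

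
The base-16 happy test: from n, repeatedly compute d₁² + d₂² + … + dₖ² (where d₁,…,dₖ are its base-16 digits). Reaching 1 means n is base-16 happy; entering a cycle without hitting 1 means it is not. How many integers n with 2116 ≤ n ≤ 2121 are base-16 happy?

2116: 2116 → 96 → 36 → 20 → 17 → 2 → 4 → 16 → 1  (reaches 1)
2117: 2117 → 105 → 117 → 74 → 116 → 65 → 17 → 2 → 4 → 16 → 1  (reaches 1)
2118: 2118 → 116 → 65 → 17 → 2 → 4 → 16 → 1  (reaches 1)
2119: 2119 → 129 → 65 → 17 → 2 → 4 → 16 → 1  (reaches 1)
2120: 2120 → 144 → 81 → 26 → 101 → 61 → 178 → 125 → 218 → 269 → 170 → 200 → 208 → 169 → 181 → 146 → 85 → 50 → 13 → 169  (repeats 169)
2121: 2121 → 161 → 101 → 61 → 178 → 125 → 218 → 269 → 170 → 200 → 208 → 169 → 181 → 146 → 85 → 50 → 13 → 169  (repeats 169)
base-16 happy: 2116, 2117, 2118, 2119

4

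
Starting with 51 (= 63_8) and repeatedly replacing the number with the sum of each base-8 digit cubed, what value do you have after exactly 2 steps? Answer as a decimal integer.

270

51 = (6,3)_8 → 6³ + 3³ = 216 + 27 = 243
243 = (3,6,3)_8 → 3³ + 6³ + 3³ = 27 + 216 + 27 = 270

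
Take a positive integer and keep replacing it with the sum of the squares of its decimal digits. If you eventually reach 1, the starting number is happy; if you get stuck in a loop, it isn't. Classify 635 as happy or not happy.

635 → 6² + 3² + 5² = 70
70 → 7² + 0² = 49
49 → 4² + 9² = 97
97 → 9² + 7² = 130
130 → 1² + 3² + 0² = 10
10 → 1² + 0² = 1  — reached 1.

happy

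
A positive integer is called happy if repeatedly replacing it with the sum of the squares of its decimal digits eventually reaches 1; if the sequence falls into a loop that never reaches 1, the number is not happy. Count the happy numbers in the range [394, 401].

1

394: 394 → 106 → 37 → 58 → 89 → 145 → 42 → 20 → 4 → 16 → 37  — not happy
395: 395 → 115 → 27 → 53 → 34 → 25 → 29 → 85 → 89 → 145 → 42 → 20 → 4 → 16 → 37 → 58 → 89  — not happy
396: 396 → 126 → 41 → 17 → 50 → 25 → 29 → 85 → 89 → 145 → 42 → 20 → 4 → 16 → 37 → 58 → 89  — not happy
397: 397 → 139 → 91 → 82 → 68 → 100 → 1  — happy
398: 398 → 154 → 42 → 20 → 4 → 16 → 37 → 58 → 89 → 145 → 42  — not happy
399: 399 → 171 → 51 → 26 → 40 → 16 → 37 → 58 → 89 → 145 → 42 → 20 → 4 → 16  — not happy
400: 400 → 16 → 37 → 58 → 89 → 145 → 42 → 20 → 4 → 16  — not happy
401: 401 → 17 → 50 → 25 → 29 → 85 → 89 → 145 → 42 → 20 → 4 → 16 → 37 → 58 → 89  — not happy
happy: 397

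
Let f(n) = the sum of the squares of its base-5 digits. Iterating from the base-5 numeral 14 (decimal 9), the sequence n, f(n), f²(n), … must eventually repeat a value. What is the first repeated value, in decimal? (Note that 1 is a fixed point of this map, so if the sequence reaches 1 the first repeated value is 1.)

13

9 = (1,4)_5 → 1² + 4² = 1 + 16 = 17
17 = (3,2)_5 → 3² + 2² = 9 + 4 = 13
13 = (2,3)_5 → 2² + 3² = 4 + 9 = 13  — 13 already appeared earlier.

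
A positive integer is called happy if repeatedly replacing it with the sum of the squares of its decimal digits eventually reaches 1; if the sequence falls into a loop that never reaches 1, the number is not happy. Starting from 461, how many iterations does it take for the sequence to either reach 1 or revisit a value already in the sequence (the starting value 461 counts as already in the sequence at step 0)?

14

461 → 4² + 6² + 1² = 16 + 36 + 1 = 53
53 → 5² + 3² = 25 + 9 = 34
34 → 3² + 4² = 9 + 16 = 25
25 → 2² + 5² = 4 + 25 = 29
29 → 2² + 9² = 4 + 81 = 85
85 → 8² + 5² = 64 + 25 = 89
89 → 8² + 9² = 64 + 81 = 145
145 → 1² + 4² + 5² = 1 + 16 + 25 = 42
42 → 4² + 2² = 16 + 4 = 20
20 → 2² + 0² = 4 + 0 = 4
4 → 4² = 16
16 → 1² + 6² = 1 + 36 = 37
37 → 3² + 7² = 9 + 49 = 58
58 → 5² + 8² = 25 + 64 = 89  — 89 repeats.
That took 14 steps.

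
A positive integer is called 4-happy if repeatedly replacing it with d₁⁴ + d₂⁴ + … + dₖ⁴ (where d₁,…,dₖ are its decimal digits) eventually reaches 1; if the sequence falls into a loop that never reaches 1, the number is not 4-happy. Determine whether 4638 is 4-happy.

not 4-happy

4638 → 4⁴ + 6⁴ + 3⁴ + 8⁴ = 5729
5729 → 5⁴ + 7⁴ + 2⁴ + 9⁴ = 9603
9603 → 9⁴ + 6⁴ + 0⁴ + 3⁴ = 7938
7938 → 7⁴ + 9⁴ + 3⁴ + 8⁴ = 13139
13139 → 1⁴ + 3⁴ + 1⁴ + 3⁴ + 9⁴ = 6725
6725 → 6⁴ + 7⁴ + 2⁴ + 5⁴ = 4338
4338 → 4⁴ + 3⁴ + 3⁴ + 8⁴ = 4514
4514 → 4⁴ + 5⁴ + 1⁴ + 4⁴ = 1138
1138 → 1⁴ + 1⁴ + 3⁴ + 8⁴ = 4179
4179 → 4⁴ + 1⁴ + 7⁴ + 9⁴ = 9219
9219 → 9⁴ + 2⁴ + 1⁴ + 9⁴ = 13139  — 13139 already seen; the sequence cycles without reaching 1.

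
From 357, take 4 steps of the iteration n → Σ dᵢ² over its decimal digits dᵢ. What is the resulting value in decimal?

357 → 83
83 → 73
73 → 58
58 → 89

89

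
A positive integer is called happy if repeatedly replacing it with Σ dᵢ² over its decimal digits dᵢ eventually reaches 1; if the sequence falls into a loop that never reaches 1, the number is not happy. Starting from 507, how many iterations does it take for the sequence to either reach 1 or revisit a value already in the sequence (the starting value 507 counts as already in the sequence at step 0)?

507 → 74
74 → 65
65 → 61
61 → 37
37 → 58
58 → 89
89 → 145
145 → 42
42 → 20
20 → 4
4 → 16
16 → 37  — 37 repeats.
That took 12 steps.

12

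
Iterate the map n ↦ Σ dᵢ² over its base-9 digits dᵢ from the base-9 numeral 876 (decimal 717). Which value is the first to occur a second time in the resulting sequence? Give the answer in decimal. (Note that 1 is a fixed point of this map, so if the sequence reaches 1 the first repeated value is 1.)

717 = (8,7,6)_9 → 8² + 7² + 6² = 64 + 49 + 36 = 149
149 = (1,7,5)_9 → 1² + 7² + 5² = 1 + 49 + 25 = 75
75 = (8,3)_9 → 8² + 3² = 64 + 9 = 73
73 = (8,1)_9 → 8² + 1² = 64 + 1 = 65
65 = (7,2)_9 → 7² + 2² = 49 + 4 = 53
53 = (5,8)_9 → 5² + 8² = 25 + 64 = 89
89 = (1,0,8)_9 → 1² + 0² + 8² = 1 + 0 + 64 = 65  — 65 already appeared earlier.

65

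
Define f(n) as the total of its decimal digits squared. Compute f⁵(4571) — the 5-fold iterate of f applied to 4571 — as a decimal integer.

1

4571 → 4² + 5² + 7² + 1² = 16 + 25 + 49 + 1 = 91
91 → 9² + 1² = 81 + 1 = 82
82 → 8² + 2² = 64 + 4 = 68
68 → 6² + 8² = 36 + 64 = 100
100 → 1² + 0² + 0² = 1 + 0 + 0 = 1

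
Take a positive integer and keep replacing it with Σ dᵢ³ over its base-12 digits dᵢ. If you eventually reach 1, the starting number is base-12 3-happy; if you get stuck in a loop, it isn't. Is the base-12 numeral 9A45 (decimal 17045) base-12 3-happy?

17045 = (9,10,4,5)_12 → 9³ + 10³ + 4³ + 5³ = 1918
1918 = (1,1,3,10)_12 → 1³ + 1³ + 3³ + 10³ = 1029
1029 = (7,1,9)_12 → 7³ + 1³ + 9³ = 1073
1073 = (7,5,5)_12 → 7³ + 5³ + 5³ = 593
593 = (4,1,5)_12 → 4³ + 1³ + 5³ = 190
190 = (1,3,10)_12 → 1³ + 3³ + 10³ = 1028
1028 = (7,1,8)_12 → 7³ + 1³ + 8³ = 856
856 = (5,11,4)_12 → 5³ + 11³ + 4³ = 1520
1520 = (10,6,8)_12 → 10³ + 6³ + 8³ = 1728
1728 = (1,0,0,0)_12 → 1³ + 0³ + 0³ + 0³ = 1  — reached 1.

base-12 3-happy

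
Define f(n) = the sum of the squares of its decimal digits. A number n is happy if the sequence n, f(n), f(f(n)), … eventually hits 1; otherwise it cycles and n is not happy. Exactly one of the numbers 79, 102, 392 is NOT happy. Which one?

102

79: 79 → 130 → 10 → 1  — reaches 1 (happy)
102: 102 → 5 → 25 → 29 → 85 → 89 → 145 → 42 → 20 → 4 → 16 → 37 → 58 → 89  — repeats 89 (not happy)
392: 392 → 94 → 97 → 130 → 10 → 1  — reaches 1 (happy)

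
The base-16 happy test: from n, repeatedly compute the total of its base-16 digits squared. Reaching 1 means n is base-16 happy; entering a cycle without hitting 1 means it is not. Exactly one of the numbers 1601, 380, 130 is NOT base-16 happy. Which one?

1601: 1601 → 53 → 34 → 8 → 64 → 16 → 1  — reaches 1 (base-16 happy)
380: 380 → 194 → 148 → 97 → 37 → 29 → 170 → 200 → 208 → 169 → 181 → 146 → 85 → 50 → 13 → 169  — repeats 169 (not base-16 happy)
130: 130 → 68 → 32 → 4 → 16 → 1  — reaches 1 (base-16 happy)

380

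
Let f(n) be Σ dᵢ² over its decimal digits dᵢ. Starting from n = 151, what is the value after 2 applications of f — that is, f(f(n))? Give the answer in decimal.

151 → 1² + 5² + 1² = 1 + 25 + 1 = 27
27 → 2² + 7² = 4 + 49 = 53

53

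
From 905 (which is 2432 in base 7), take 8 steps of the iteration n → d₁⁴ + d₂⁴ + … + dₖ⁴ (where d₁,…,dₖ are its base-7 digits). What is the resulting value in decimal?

905 = (2,4,3,2)_7 → 2⁴ + 4⁴ + 3⁴ + 2⁴ = 369
369 = (1,0,3,5)_7 → 1⁴ + 0⁴ + 3⁴ + 5⁴ = 707
707 = (2,0,3,0)_7 → 2⁴ + 0⁴ + 3⁴ + 0⁴ = 97
97 = (1,6,6)_7 → 1⁴ + 6⁴ + 6⁴ = 2593
2593 = (1,0,3,6,3)_7 → 1⁴ + 0⁴ + 3⁴ + 6⁴ + 3⁴ = 1459
1459 = (4,1,5,3)_7 → 4⁴ + 1⁴ + 5⁴ + 3⁴ = 963
963 = (2,5,4,4)_7 → 2⁴ + 5⁴ + 4⁴ + 4⁴ = 1153
1153 = (3,2,3,5)_7 → 3⁴ + 2⁴ + 3⁴ + 5⁴ = 803

803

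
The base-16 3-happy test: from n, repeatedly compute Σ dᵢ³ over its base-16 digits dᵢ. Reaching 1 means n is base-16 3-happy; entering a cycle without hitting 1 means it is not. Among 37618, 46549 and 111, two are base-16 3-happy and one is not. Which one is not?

111

37618: 37618 → 4120 → 514 → 16 → 1  — reaches 1 (base-16 3-happy)
46549: 46549 → 3778 → 4480 → 514 → 16 → 1  — reaches 1 (base-16 3-happy)
111: 111 → 3591 → 3087 → 5103 → 6147 → 540 → 1737 → 2673 → 1344 → 189 → 3528 → 4437 → 252 → 5103  — repeats 5103 (not base-16 3-happy)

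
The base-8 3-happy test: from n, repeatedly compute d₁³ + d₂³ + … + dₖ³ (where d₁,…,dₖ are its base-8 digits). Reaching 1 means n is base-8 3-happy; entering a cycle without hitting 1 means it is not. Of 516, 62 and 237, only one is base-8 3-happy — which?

516: 516 → 65 → 2 → 8 → 1  — reaches 1 (base-8 3-happy)
62: 62 → 559 → 469 → 476 → 434 → 440 → 559  — repeats 559 (not base-8 3-happy)
237: 237 → 277 → 197 → 152 → 35 → 91 → 55 → 559 → 469 → 476 → 434 → 440 → 559  — repeats 559 (not base-8 3-happy)

516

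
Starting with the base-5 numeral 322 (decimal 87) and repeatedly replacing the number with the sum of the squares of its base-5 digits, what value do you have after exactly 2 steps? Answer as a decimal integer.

87 = (3,2,2)_5 → 3² + 2² + 2² = 9 + 4 + 4 = 17
17 = (3,2)_5 → 3² + 2² = 9 + 4 = 13

13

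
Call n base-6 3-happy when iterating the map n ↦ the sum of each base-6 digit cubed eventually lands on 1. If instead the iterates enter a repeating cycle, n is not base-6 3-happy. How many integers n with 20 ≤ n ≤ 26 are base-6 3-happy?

20: 20 → 35 → 250 → 190 → 190  (repeats 190)
21: 21 → 54 → 28 → 128 → 62 → 73 → 9 → 28  (repeats 28)
22: 22 → 91 → 36 → 1  (reaches 1)
23: 23 → 152 → 73 → 9 → 28 → 128 → 62 → 73  (repeats 73)
24: 24 → 64 → 129 → 81 → 36 → 1  (reaches 1)
25: 25 → 65 → 190 → 190  (repeats 190)
26: 26 → 72 → 8 → 9 → 28 → 128 → 62 → 73 → 9  (repeats 9)
base-6 3-happy: 22, 24

2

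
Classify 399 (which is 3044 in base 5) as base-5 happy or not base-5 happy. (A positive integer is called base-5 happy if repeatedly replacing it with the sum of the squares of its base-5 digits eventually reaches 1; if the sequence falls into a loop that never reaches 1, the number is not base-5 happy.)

base-5 happy

399 = (3,0,4,4)_5 → 3² + 0² + 4² + 4² = 9 + 0 + 16 + 16 = 41
41 = (1,3,1)_5 → 1² + 3² + 1² = 1 + 9 + 1 = 11
11 = (2,1)_5 → 2² + 1² = 4 + 1 = 5
5 = (1,0)_5 → 1² + 0² = 1 + 0 = 1  — reached 1.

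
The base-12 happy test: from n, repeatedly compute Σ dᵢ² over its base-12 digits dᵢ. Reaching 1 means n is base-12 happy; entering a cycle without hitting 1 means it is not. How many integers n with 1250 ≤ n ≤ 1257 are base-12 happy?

1250: 1250 → 132 → 121 → 101 → 89 → 74 → 40 → 25 → 5 → 25  (repeats 25)
1251: 1251 → 137 → 146 → 5 → 25 → 5  (repeats 5)
1252: 1252 → 144 → 1  (reaches 1)
1253: 1253 → 153 → 82 → 136 → 137 → 146 → 5 → 25 → 5  (repeats 5)
1254: 1254 → 164 → 66 → 61 → 26 → 8 → 64 → 41 → 34 → 104 → 128 → 164  (repeats 164)
1255: 1255 → 177 → 86 → 53 → 41 → 34 → 104 → 128 → 164 → 66 → 61 → 26 → 8 → 64 → 41  (repeats 41)
1256: 1256 → 192 → 17 → 26 → 8 → 64 → 41 → 34 → 104 → 128 → 164 → 66 → 61 → 26  (repeats 26)
1257: 1257 → 209 → 51 → 25 → 5 → 25  (repeats 25)
base-12 happy: 1252

1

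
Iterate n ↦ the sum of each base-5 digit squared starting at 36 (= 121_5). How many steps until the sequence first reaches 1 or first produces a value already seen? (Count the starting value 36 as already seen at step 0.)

6

36 = (1,2,1)_5 → 1² + 2² + 1² = 1 + 4 + 1 = 6
6 = (1,1)_5 → 1² + 1² = 1 + 1 = 2
2 = (2)_5 → 2² = 4
4 = (4)_5 → 4² = 16
16 = (3,1)_5 → 3² + 1² = 9 + 1 = 10
10 = (2,0)_5 → 2² + 0² = 4 + 0 = 4  — 4 repeats.
That took 6 steps.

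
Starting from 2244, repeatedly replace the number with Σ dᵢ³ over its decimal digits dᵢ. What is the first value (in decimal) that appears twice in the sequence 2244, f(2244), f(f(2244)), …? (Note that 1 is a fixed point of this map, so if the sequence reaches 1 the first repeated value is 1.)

2244 → 144
144 → 129
129 → 738
738 → 882
882 → 1032
1032 → 36
36 → 243
243 → 99
99 → 1458
1458 → 702
702 → 351
351 → 153
153 → 153  — 153 already appeared earlier.

153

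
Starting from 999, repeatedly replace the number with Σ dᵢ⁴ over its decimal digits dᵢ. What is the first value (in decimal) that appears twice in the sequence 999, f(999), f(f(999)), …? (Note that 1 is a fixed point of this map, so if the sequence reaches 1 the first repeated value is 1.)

13139

999 → 9⁴ + 9⁴ + 9⁴ = 6561 + 6561 + 6561 = 19683
19683 → 1⁴ + 9⁴ + 6⁴ + 8⁴ + 3⁴ = 1 + 6561 + 1296 + 4096 + 81 = 12035
12035 → 1⁴ + 2⁴ + 0⁴ + 3⁴ + 5⁴ = 1 + 16 + 0 + 81 + 625 = 723
723 → 7⁴ + 2⁴ + 3⁴ = 2401 + 16 + 81 = 2498
2498 → 2⁴ + 4⁴ + 9⁴ + 8⁴ = 16 + 256 + 6561 + 4096 = 10929
10929 → 1⁴ + 0⁴ + 9⁴ + 2⁴ + 9⁴ = 1 + 0 + 6561 + 16 + 6561 = 13139
13139 → 1⁴ + 3⁴ + 1⁴ + 3⁴ + 9⁴ = 1 + 81 + 1 + 81 + 6561 = 6725
6725 → 6⁴ + 7⁴ + 2⁴ + 5⁴ = 1296 + 2401 + 16 + 625 = 4338
4338 → 4⁴ + 3⁴ + 3⁴ + 8⁴ = 256 + 81 + 81 + 4096 = 4514
4514 → 4⁴ + 5⁴ + 1⁴ + 4⁴ = 256 + 625 + 1 + 256 = 1138
1138 → 1⁴ + 1⁴ + 3⁴ + 8⁴ = 1 + 1 + 81 + 4096 = 4179
4179 → 4⁴ + 1⁴ + 7⁴ + 9⁴ = 256 + 1 + 2401 + 6561 = 9219
9219 → 9⁴ + 2⁴ + 1⁴ + 9⁴ = 6561 + 16 + 1 + 6561 = 13139  — 13139 already appeared earlier.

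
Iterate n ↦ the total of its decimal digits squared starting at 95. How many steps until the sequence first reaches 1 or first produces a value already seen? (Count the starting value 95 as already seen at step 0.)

10

95 → 9² + 5² = 81 + 25 = 106
106 → 1² + 0² + 6² = 1 + 0 + 36 = 37
37 → 3² + 7² = 9 + 49 = 58
58 → 5² + 8² = 25 + 64 = 89
89 → 8² + 9² = 64 + 81 = 145
145 → 1² + 4² + 5² = 1 + 16 + 25 = 42
42 → 4² + 2² = 16 + 4 = 20
20 → 2² + 0² = 4 + 0 = 4
4 → 4² = 16
16 → 1² + 6² = 1 + 36 = 37  — 37 repeats.
That took 10 steps.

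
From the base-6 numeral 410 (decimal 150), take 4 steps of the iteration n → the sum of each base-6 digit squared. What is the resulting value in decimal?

26

150 = (4,1,0)_6 → 17
17 = (2,5)_6 → 29
29 = (4,5)_6 → 41
41 = (1,0,5)_6 → 26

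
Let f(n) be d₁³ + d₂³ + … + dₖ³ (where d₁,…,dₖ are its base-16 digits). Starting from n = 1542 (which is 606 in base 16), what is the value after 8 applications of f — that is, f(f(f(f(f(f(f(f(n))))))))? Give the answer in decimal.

1542 = (6,0,6)_16 → 6³ + 0³ + 6³ = 216 + 0 + 216 = 432
432 = (1,11,0)_16 → 1³ + 11³ + 0³ = 1 + 1331 + 0 = 1332
1332 = (5,3,4)_16 → 5³ + 3³ + 4³ = 125 + 27 + 64 = 216
216 = (13,8)_16 → 13³ + 8³ = 2197 + 512 = 2709
2709 = (10,9,5)_16 → 10³ + 9³ + 5³ = 1000 + 729 + 125 = 1854
1854 = (7,3,14)_16 → 7³ + 3³ + 14³ = 343 + 27 + 2744 = 3114
3114 = (12,2,10)_16 → 12³ + 2³ + 10³ = 1728 + 8 + 1000 = 2736
2736 = (10,11,0)_16 → 10³ + 11³ + 0³ = 1000 + 1331 + 0 = 2331

2331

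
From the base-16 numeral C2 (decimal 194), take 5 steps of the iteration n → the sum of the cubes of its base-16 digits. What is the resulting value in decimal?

194 = (12,2)_16 → 12³ + 2³ = 1728 + 8 = 1736
1736 = (6,12,8)_16 → 6³ + 12³ + 8³ = 216 + 1728 + 512 = 2456
2456 = (9,9,8)_16 → 9³ + 9³ + 8³ = 729 + 729 + 512 = 1970
1970 = (7,11,2)_16 → 7³ + 11³ + 2³ = 343 + 1331 + 8 = 1682
1682 = (6,9,2)_16 → 6³ + 9³ + 2³ = 216 + 729 + 8 = 953

953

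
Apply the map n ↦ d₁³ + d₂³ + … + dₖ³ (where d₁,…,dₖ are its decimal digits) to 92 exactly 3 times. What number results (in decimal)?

92 → 9³ + 2³ = 729 + 8 = 737
737 → 7³ + 3³ + 7³ = 343 + 27 + 343 = 713
713 → 7³ + 1³ + 3³ = 343 + 1 + 27 = 371

371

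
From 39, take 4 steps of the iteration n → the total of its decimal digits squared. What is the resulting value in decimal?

39 → 90
90 → 81
81 → 65
65 → 61

61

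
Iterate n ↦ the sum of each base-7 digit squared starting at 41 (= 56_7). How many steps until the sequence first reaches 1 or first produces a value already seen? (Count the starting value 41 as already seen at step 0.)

41 = (5,6)_7 → 5² + 6² = 61
61 = (1,1,5)_7 → 1² + 1² + 5² = 27
27 = (3,6)_7 → 3² + 6² = 45
45 = (6,3)_7 → 6² + 3² = 45  — 45 repeats.
That took 4 steps.

4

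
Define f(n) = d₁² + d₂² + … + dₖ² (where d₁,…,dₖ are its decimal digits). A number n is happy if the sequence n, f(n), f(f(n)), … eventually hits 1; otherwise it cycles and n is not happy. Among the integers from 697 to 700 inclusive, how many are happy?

1

697: 697 → 166 → 73 → 58 → 89 → 145 → 42 → 20 → 4 → 16 → 37 → 58  — not happy
698: 698 → 181 → 66 → 72 → 53 → 34 → 25 → 29 → 85 → 89 → 145 → 42 → 20 → 4 → 16 → 37 → 58 → 89  — not happy
699: 699 → 198 → 146 → 53 → 34 → 25 → 29 → 85 → 89 → 145 → 42 → 20 → 4 → 16 → 37 → 58 → 89  — not happy
700: 700 → 49 → 97 → 130 → 10 → 1  — happy
happy: 700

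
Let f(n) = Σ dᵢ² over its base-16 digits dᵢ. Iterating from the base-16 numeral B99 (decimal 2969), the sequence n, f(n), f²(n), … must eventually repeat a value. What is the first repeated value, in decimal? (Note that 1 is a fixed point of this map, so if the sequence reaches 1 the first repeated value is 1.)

2969 = (11,9,9)_16 → 11² + 9² + 9² = 283
283 = (1,1,11)_16 → 1² + 1² + 11² = 123
123 = (7,11)_16 → 7² + 11² = 170
170 = (10,10)_16 → 10² + 10² = 200
200 = (12,8)_16 → 12² + 8² = 208
208 = (13,0)_16 → 13² + 0² = 169
169 = (10,9)_16 → 10² + 9² = 181
181 = (11,5)_16 → 11² + 5² = 146
146 = (9,2)_16 → 9² + 2² = 85
85 = (5,5)_16 → 5² + 5² = 50
50 = (3,2)_16 → 3² + 2² = 13
13 = (13)_16 → 13² = 169  — 169 already appeared earlier.

169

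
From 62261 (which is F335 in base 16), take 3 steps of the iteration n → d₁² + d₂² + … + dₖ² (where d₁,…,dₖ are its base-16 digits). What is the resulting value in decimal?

82

62261 = (15,3,3,5)_16 → 268
268 = (1,0,12)_16 → 145
145 = (9,1)_16 → 82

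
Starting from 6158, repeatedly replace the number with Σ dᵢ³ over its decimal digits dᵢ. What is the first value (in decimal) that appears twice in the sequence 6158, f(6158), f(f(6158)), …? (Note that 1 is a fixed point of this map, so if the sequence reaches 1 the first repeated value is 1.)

6158 → 854
854 → 701
701 → 344
344 → 155
155 → 251
251 → 134
134 → 92
92 → 737
737 → 713
713 → 371
371 → 371  — 371 already appeared earlier.

371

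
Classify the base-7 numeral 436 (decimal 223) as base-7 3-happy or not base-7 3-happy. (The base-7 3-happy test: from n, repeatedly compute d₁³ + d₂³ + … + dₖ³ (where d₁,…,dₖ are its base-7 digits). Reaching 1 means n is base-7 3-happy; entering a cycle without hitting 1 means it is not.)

base-7 3-happy

223 = (4,3,6)_7 → 4³ + 3³ + 6³ = 64 + 27 + 216 = 307
307 = (6,1,6)_7 → 6³ + 1³ + 6³ = 216 + 1 + 216 = 433
433 = (1,1,5,6)_7 → 1³ + 1³ + 5³ + 6³ = 1 + 1 + 125 + 216 = 343
343 = (1,0,0,0)_7 → 1³ + 0³ + 0³ + 0³ = 1 + 0 + 0 + 0 = 1  — reached 1.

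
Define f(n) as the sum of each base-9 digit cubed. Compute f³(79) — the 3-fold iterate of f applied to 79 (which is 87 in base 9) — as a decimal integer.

127

79 = (8,7)_9 → 855
855 = (1,1,5,0)_9 → 127
127 = (1,5,1)_9 → 127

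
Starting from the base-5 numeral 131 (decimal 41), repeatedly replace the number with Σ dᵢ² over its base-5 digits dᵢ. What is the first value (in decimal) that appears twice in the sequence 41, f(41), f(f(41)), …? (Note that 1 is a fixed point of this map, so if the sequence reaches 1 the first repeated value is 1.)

41 = (1,3,1)_5 → 1² + 3² + 1² = 11
11 = (2,1)_5 → 2² + 1² = 5
5 = (1,0)_5 → 1² + 0² = 1  — reached the fixed point 1.
1 → 1, so 1 is the first repeated value.

1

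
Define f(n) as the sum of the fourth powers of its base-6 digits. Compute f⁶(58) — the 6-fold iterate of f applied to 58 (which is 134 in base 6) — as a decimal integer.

58 = (1,3,4)_6 → 1⁴ + 3⁴ + 4⁴ = 338
338 = (1,3,2,2)_6 → 1⁴ + 3⁴ + 2⁴ + 2⁴ = 114
114 = (3,1,0)_6 → 3⁴ + 1⁴ + 0⁴ = 82
82 = (2,1,4)_6 → 2⁴ + 1⁴ + 4⁴ = 273
273 = (1,1,3,3)_6 → 1⁴ + 1⁴ + 3⁴ + 3⁴ = 164
164 = (4,3,2)_6 → 4⁴ + 3⁴ + 2⁴ = 353

353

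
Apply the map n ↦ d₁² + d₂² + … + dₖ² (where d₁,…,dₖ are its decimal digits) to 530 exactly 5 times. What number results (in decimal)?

89

530 → 5² + 3² + 0² = 34
34 → 3² + 4² = 25
25 → 2² + 5² = 29
29 → 2² + 9² = 85
85 → 8² + 5² = 89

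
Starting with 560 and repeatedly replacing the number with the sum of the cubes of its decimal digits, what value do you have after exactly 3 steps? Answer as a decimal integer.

560 → 5³ + 6³ + 0³ = 341
341 → 3³ + 4³ + 1³ = 92
92 → 9³ + 2³ = 737

737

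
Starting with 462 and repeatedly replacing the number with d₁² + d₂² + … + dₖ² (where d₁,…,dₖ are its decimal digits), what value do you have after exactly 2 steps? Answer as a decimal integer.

462 → 4² + 6² + 2² = 56
56 → 5² + 6² = 61

61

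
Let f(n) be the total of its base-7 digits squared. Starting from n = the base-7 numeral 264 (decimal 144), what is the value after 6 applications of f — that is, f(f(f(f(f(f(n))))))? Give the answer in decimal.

144 = (2,6,4)_7 → 2² + 6² + 4² = 56
56 = (1,1,0)_7 → 1² + 1² + 0² = 2
2 = (2)_7 → 2² = 4
4 = (4)_7 → 4² = 16
16 = (2,2)_7 → 2² + 2² = 8
8 = (1,1)_7 → 1² + 1² = 2

2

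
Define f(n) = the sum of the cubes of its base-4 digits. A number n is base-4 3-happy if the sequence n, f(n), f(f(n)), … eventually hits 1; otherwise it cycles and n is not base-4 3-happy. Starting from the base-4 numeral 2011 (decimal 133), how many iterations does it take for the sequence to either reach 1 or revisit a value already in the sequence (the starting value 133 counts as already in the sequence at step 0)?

3

133 = (2,0,1,1)_4 → 2³ + 0³ + 1³ + 1³ = 10
10 = (2,2)_4 → 2³ + 2³ = 16
16 = (1,0,0)_4 → 1³ + 0³ + 0³ = 1  — reached 1.
That took 3 steps.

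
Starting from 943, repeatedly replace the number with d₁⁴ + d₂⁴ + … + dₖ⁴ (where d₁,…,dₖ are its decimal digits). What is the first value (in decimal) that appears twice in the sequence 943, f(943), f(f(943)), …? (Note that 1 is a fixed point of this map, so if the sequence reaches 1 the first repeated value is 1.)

8208

943 → 6898
6898 → 16049
16049 → 8114
8114 → 4354
4354 → 1218
1218 → 4114
4114 → 514
514 → 882
882 → 8208
8208 → 8208  — 8208 already appeared earlier.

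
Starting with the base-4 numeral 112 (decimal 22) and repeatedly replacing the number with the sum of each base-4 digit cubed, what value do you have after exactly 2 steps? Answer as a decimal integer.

16

22 = (1,1,2)_4 → 1³ + 1³ + 2³ = 1 + 1 + 8 = 10
10 = (2,2)_4 → 2³ + 2³ = 8 + 8 = 16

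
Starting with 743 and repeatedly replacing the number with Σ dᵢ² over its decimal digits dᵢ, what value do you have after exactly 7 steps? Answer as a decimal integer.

743 → 7² + 4² + 3² = 49 + 16 + 9 = 74
74 → 7² + 4² = 49 + 16 = 65
65 → 6² + 5² = 36 + 25 = 61
61 → 6² + 1² = 36 + 1 = 37
37 → 3² + 7² = 9 + 49 = 58
58 → 5² + 8² = 25 + 64 = 89
89 → 8² + 9² = 64 + 81 = 145

145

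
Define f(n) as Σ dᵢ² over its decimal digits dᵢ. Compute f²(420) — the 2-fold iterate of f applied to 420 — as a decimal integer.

4

420 → 4² + 2² + 0² = 20
20 → 2² + 0² = 4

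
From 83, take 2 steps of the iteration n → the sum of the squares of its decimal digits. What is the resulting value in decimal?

58

83 → 8² + 3² = 73
73 → 7² + 3² = 58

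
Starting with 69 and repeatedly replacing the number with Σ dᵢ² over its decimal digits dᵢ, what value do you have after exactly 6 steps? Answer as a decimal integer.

37

69 → 6² + 9² = 36 + 81 = 117
117 → 1² + 1² + 7² = 1 + 1 + 49 = 51
51 → 5² + 1² = 25 + 1 = 26
26 → 2² + 6² = 4 + 36 = 40
40 → 4² + 0² = 16 + 0 = 16
16 → 1² + 6² = 1 + 36 = 37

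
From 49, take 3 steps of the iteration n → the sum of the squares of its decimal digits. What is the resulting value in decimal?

10

49 → 4² + 9² = 97
97 → 9² + 7² = 130
130 → 1² + 3² + 0² = 10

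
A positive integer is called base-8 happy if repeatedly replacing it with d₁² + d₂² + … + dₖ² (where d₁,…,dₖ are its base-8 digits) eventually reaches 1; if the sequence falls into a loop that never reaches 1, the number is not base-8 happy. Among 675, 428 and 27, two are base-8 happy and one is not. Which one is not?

675

675: 675 → 30 → 45 → 50 → 40 → 25 → 10 → 5 → 25  — repeats 25 (not base-8 happy)
428: 428 → 77 → 27 → 18 → 8 → 1  — reaches 1 (base-8 happy)
27: 27 → 18 → 8 → 1  — reaches 1 (base-8 happy)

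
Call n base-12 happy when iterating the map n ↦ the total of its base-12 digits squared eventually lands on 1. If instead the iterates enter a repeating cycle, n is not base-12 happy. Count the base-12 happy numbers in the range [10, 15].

1

10: 10 → 100 → 80 → 100  (repeats 100)
11: 11 → 121 → 101 → 89 → 74 → 40 → 25 → 5 → 25  (repeats 25)
12: 12 → 1  (reaches 1)
13: 13 → 2 → 4 → 16 → 17 → 26 → 8 → 64 → 41 → 34 → 104 → 128 → 164 → 66 → 61 → 26  (repeats 26)
14: 14 → 5 → 25 → 5  (repeats 5)
15: 15 → 10 → 100 → 80 → 100  (repeats 100)
base-12 happy: 12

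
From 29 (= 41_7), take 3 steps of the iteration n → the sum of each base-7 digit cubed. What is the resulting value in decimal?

35

29 = (4,1)_7 → 4³ + 1³ = 65
65 = (1,2,2)_7 → 1³ + 2³ + 2³ = 17
17 = (2,3)_7 → 2³ + 3³ = 35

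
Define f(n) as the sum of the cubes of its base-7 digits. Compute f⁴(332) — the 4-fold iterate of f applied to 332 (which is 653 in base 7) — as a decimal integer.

332 = (6,5,3)_7 → 6³ + 5³ + 3³ = 216 + 125 + 27 = 368
368 = (1,0,3,4)_7 → 1³ + 0³ + 3³ + 4³ = 1 + 0 + 27 + 64 = 92
92 = (1,6,1)_7 → 1³ + 6³ + 1³ = 1 + 216 + 1 = 218
218 = (4,3,1)_7 → 4³ + 3³ + 1³ = 64 + 27 + 1 = 92

92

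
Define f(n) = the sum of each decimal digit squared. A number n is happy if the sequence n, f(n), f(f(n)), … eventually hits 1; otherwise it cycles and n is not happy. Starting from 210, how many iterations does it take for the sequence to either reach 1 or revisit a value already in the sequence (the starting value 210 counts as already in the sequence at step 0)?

210 → 2² + 1² + 0² = 5
5 → 5² = 25
25 → 2² + 5² = 29
29 → 2² + 9² = 85
85 → 8² + 5² = 89
89 → 8² + 9² = 145
145 → 1² + 4² + 5² = 42
42 → 4² + 2² = 20
20 → 2² + 0² = 4
4 → 4² = 16
16 → 1² + 6² = 37
37 → 3² + 7² = 58
58 → 5² + 8² = 89  — 89 repeats.
That took 13 steps.

13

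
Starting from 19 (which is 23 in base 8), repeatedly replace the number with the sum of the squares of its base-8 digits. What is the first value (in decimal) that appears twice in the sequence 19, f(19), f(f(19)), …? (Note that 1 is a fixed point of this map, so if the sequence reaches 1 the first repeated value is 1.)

13

19 = (2,3)_8 → 2² + 3² = 13
13 = (1,5)_8 → 1² + 5² = 26
26 = (3,2)_8 → 3² + 2² = 13  — 13 already appeared earlier.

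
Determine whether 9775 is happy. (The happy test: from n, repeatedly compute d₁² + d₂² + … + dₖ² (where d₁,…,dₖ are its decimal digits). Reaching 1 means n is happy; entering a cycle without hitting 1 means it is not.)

9775 → 9² + 7² + 7² + 5² = 81 + 49 + 49 + 25 = 204
204 → 2² + 0² + 4² = 4 + 0 + 16 = 20
20 → 2² + 0² = 4 + 0 = 4
4 → 4² = 16
16 → 1² + 6² = 1 + 36 = 37
37 → 3² + 7² = 9 + 49 = 58
58 → 5² + 8² = 25 + 64 = 89
89 → 8² + 9² = 64 + 81 = 145
145 → 1² + 4² + 5² = 1 + 16 + 25 = 42
42 → 4² + 2² = 16 + 4 = 20  — 20 already seen; the sequence cycles without reaching 1.

not happy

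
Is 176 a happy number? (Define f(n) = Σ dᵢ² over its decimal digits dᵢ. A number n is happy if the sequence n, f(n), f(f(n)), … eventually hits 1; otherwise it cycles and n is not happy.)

176 → 1² + 7² + 6² = 1 + 49 + 36 = 86
86 → 8² + 6² = 64 + 36 = 100
100 → 1² + 0² + 0² = 1 + 0 + 0 = 1  — reached 1.

happy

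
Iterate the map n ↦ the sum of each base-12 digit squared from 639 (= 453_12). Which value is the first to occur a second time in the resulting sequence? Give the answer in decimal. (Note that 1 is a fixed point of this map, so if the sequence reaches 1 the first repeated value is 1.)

639 = (4,5,3)_12 → 50
50 = (4,2)_12 → 20
20 = (1,8)_12 → 65
65 = (5,5)_12 → 50  — 50 already appeared earlier.

50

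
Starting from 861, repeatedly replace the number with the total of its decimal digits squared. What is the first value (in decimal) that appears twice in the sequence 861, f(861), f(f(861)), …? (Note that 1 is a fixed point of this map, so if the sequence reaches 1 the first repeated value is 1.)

861 → 8² + 6² + 1² = 64 + 36 + 1 = 101
101 → 1² + 0² + 1² = 1 + 0 + 1 = 2
2 → 2² = 4
4 → 4² = 16
16 → 1² + 6² = 1 + 36 = 37
37 → 3² + 7² = 9 + 49 = 58
58 → 5² + 8² = 25 + 64 = 89
89 → 8² + 9² = 64 + 81 = 145
145 → 1² + 4² + 5² = 1 + 16 + 25 = 42
42 → 4² + 2² = 16 + 4 = 20
20 → 2² + 0² = 4 + 0 = 4  — 4 already appeared earlier.

4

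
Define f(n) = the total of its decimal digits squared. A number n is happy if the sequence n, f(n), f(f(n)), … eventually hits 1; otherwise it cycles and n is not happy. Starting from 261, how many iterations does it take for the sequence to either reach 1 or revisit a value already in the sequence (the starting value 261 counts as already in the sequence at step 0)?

261 → 2² + 6² + 1² = 41
41 → 4² + 1² = 17
17 → 1² + 7² = 50
50 → 5² + 0² = 25
25 → 2² + 5² = 29
29 → 2² + 9² = 85
85 → 8² + 5² = 89
89 → 8² + 9² = 145
145 → 1² + 4² + 5² = 42
42 → 4² + 2² = 20
20 → 2² + 0² = 4
4 → 4² = 16
16 → 1² + 6² = 37
37 → 3² + 7² = 58
58 → 5² + 8² = 89  — 89 repeats.
That took 15 steps.

15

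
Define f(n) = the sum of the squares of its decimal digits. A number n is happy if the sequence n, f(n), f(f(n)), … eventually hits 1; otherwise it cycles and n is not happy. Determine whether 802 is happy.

happy

802 → 8² + 0² + 2² = 68
68 → 6² + 8² = 100
100 → 1² + 0² + 0² = 1  — reached 1.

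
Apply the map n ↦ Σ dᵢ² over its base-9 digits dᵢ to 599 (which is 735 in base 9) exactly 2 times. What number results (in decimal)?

599 = (7,3,5)_9 → 7² + 3² + 5² = 83
83 = (1,0,2)_9 → 1² + 0² + 2² = 5

5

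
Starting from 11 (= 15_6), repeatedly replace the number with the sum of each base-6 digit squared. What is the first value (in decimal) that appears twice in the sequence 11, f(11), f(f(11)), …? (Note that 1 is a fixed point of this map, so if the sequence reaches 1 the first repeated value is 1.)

26

11 = (1,5)_6 → 1² + 5² = 1 + 25 = 26
26 = (4,2)_6 → 4² + 2² = 16 + 4 = 20
20 = (3,2)_6 → 3² + 2² = 9 + 4 = 13
13 = (2,1)_6 → 2² + 1² = 4 + 1 = 5
5 = (5)_6 → 5² = 25
25 = (4,1)_6 → 4² + 1² = 16 + 1 = 17
17 = (2,5)_6 → 2² + 5² = 4 + 25 = 29
29 = (4,5)_6 → 4² + 5² = 16 + 25 = 41
41 = (1,0,5)_6 → 1² + 0² + 5² = 1 + 0 + 25 = 26  — 26 already appeared earlier.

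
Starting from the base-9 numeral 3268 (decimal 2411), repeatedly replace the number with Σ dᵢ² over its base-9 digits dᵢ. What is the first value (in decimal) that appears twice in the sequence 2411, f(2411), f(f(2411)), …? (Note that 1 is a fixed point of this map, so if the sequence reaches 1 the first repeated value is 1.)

65

2411 = (3,2,6,8)_9 → 3² + 2² + 6² + 8² = 113
113 = (1,3,5)_9 → 1² + 3² + 5² = 35
35 = (3,8)_9 → 3² + 8² = 73
73 = (8,1)_9 → 8² + 1² = 65
65 = (7,2)_9 → 7² + 2² = 53
53 = (5,8)_9 → 5² + 8² = 89
89 = (1,0,8)_9 → 1² + 0² + 8² = 65  — 65 already appeared earlier.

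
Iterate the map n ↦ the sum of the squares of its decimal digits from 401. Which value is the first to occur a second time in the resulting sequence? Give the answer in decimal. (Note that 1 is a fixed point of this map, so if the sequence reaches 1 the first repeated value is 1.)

89

401 → 17
17 → 50
50 → 25
25 → 29
29 → 85
85 → 89
89 → 145
145 → 42
42 → 20
20 → 4
4 → 16
16 → 37
37 → 58
58 → 89  — 89 already appeared earlier.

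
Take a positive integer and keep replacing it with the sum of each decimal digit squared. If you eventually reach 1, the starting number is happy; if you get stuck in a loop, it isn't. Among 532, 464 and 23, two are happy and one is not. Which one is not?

532: 532 → 38 → 73 → 58 → 89 → 145 → 42 → 20 → 4 → 16 → 37 → 58  — repeats 58 (not happy)
464: 464 → 68 → 100 → 1  — reaches 1 (happy)
23: 23 → 13 → 10 → 1  — reaches 1 (happy)

532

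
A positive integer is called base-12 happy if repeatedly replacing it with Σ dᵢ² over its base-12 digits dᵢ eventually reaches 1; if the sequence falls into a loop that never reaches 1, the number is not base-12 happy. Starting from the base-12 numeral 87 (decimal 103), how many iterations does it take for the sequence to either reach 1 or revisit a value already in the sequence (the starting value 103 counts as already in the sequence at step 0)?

13

103 = (8,7)_12 → 8² + 7² = 113
113 = (9,5)_12 → 9² + 5² = 106
106 = (8,10)_12 → 8² + 10² = 164
164 = (1,1,8)_12 → 1² + 1² + 8² = 66
66 = (5,6)_12 → 5² + 6² = 61
61 = (5,1)_12 → 5² + 1² = 26
26 = (2,2)_12 → 2² + 2² = 8
8 = (8)_12 → 8² = 64
64 = (5,4)_12 → 5² + 4² = 41
41 = (3,5)_12 → 3² + 5² = 34
34 = (2,10)_12 → 2² + 10² = 104
104 = (8,8)_12 → 8² + 8² = 128
128 = (10,8)_12 → 10² + 8² = 164  — 164 repeats.
That took 13 steps.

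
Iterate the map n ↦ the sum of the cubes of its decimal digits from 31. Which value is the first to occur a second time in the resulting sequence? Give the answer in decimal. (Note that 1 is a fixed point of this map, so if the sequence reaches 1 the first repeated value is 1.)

133

31 → 3³ + 1³ = 27 + 1 = 28
28 → 2³ + 8³ = 8 + 512 = 520
520 → 5³ + 2³ + 0³ = 125 + 8 + 0 = 133
133 → 1³ + 3³ + 3³ = 1 + 27 + 27 = 55
55 → 5³ + 5³ = 125 + 125 = 250
250 → 2³ + 5³ + 0³ = 8 + 125 + 0 = 133  — 133 already appeared earlier.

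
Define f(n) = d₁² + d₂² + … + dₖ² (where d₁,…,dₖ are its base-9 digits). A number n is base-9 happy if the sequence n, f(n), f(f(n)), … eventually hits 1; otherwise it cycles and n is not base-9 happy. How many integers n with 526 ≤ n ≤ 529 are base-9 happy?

526: 526 → 68 → 74 → 68  — not base-9 happy
527: 527 → 77 → 89 → 65 → 53 → 89  — not base-9 happy
528: 528 → 88 → 50 → 50  — not base-9 happy
529: 529 → 101 → 9 → 1  — base-9 happy
base-9 happy: 529

1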